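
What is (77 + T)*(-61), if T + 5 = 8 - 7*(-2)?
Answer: -5734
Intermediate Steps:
T = 17 (T = -5 + (8 - 7*(-2)) = -5 + (8 + 14) = -5 + 22 = 17)
(77 + T)*(-61) = (77 + 17)*(-61) = 94*(-61) = -5734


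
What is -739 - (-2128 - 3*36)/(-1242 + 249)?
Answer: -736063/993 ≈ -741.25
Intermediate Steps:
-739 - (-2128 - 3*36)/(-1242 + 249) = -739 - (-2128 - 108)/(-993) = -739 - (-2236)*(-1)/993 = -739 - 1*2236/993 = -739 - 2236/993 = -736063/993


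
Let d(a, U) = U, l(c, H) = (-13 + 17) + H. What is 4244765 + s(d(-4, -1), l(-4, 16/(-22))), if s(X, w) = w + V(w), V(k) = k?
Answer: 46692487/11 ≈ 4.2448e+6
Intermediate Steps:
l(c, H) = 4 + H
s(X, w) = 2*w (s(X, w) = w + w = 2*w)
4244765 + s(d(-4, -1), l(-4, 16/(-22))) = 4244765 + 2*(4 + 16/(-22)) = 4244765 + 2*(4 + 16*(-1/22)) = 4244765 + 2*(4 - 8/11) = 4244765 + 2*(36/11) = 4244765 + 72/11 = 46692487/11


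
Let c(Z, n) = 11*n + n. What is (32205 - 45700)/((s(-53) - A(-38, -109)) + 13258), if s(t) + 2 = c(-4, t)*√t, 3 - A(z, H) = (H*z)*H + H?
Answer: 2957658665/96079066922 - 2145705*I*√53/48039533461 ≈ 0.030784 - 0.00032517*I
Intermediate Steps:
c(Z, n) = 12*n
A(z, H) = 3 - H - z*H² (A(z, H) = 3 - ((H*z)*H + H) = 3 - (z*H² + H) = 3 - (H + z*H²) = 3 + (-H - z*H²) = 3 - H - z*H²)
s(t) = -2 + 12*t^(3/2) (s(t) = -2 + (12*t)*√t = -2 + 12*t^(3/2))
(32205 - 45700)/((s(-53) - A(-38, -109)) + 13258) = (32205 - 45700)/(((-2 + 12*(-53)^(3/2)) - (3 - 1*(-109) - 1*(-38)*(-109)²)) + 13258) = -13495/(((-2 + 12*(-53*I*√53)) - (3 + 109 - 1*(-38)*11881)) + 13258) = -13495/(((-2 - 636*I*√53) - (3 + 109 + 451478)) + 13258) = -13495/(((-2 - 636*I*√53) - 1*451590) + 13258) = -13495/(((-2 - 636*I*√53) - 451590) + 13258) = -13495/((-451592 - 636*I*√53) + 13258) = -13495/(-438334 - 636*I*√53)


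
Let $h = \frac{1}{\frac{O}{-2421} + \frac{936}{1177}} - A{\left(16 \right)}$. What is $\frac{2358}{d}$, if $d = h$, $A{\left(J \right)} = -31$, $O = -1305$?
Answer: $\frac{166022457}{2235422} \approx 74.269$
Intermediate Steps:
$h = \frac{13412532}{422449}$ ($h = \frac{1}{- \frac{1305}{-2421} + \frac{936}{1177}} - -31 = \frac{1}{\left(-1305\right) \left(- \frac{1}{2421}\right) + 936 \cdot \frac{1}{1177}} + 31 = \frac{1}{\frac{145}{269} + \frac{936}{1177}} + 31 = \frac{1}{\frac{422449}{316613}} + 31 = \frac{316613}{422449} + 31 = \frac{13412532}{422449} \approx 31.749$)
$d = \frac{13412532}{422449} \approx 31.749$
$\frac{2358}{d} = \frac{2358}{\frac{13412532}{422449}} = 2358 \cdot \frac{422449}{13412532} = \frac{166022457}{2235422}$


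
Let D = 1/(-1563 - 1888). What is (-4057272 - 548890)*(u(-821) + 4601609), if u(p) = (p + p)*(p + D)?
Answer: -94575492859913846/3451 ≈ -2.7405e+13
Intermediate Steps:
D = -1/3451 (D = 1/(-3451) = -1/3451 ≈ -0.00028977)
u(p) = 2*p*(-1/3451 + p) (u(p) = (p + p)*(p - 1/3451) = (2*p)*(-1/3451 + p) = 2*p*(-1/3451 + p))
(-4057272 - 548890)*(u(-821) + 4601609) = (-4057272 - 548890)*((2/3451)*(-821)*(-1 + 3451*(-821)) + 4601609) = -4606162*((2/3451)*(-821)*(-1 - 2833271) + 4601609) = -4606162*((2/3451)*(-821)*(-2833272) + 4601609) = -4606162*(4652232624/3451 + 4601609) = -4606162*20532385283/3451 = -94575492859913846/3451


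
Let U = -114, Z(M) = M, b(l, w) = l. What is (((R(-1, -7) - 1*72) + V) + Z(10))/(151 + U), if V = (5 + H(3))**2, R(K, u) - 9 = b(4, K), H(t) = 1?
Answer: -13/37 ≈ -0.35135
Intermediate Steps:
R(K, u) = 13 (R(K, u) = 9 + 4 = 13)
V = 36 (V = (5 + 1)**2 = 6**2 = 36)
(((R(-1, -7) - 1*72) + V) + Z(10))/(151 + U) = (((13 - 1*72) + 36) + 10)/(151 - 114) = (((13 - 72) + 36) + 10)/37 = ((-59 + 36) + 10)*(1/37) = (-23 + 10)*(1/37) = -13*1/37 = -13/37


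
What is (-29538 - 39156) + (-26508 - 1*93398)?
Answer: -188600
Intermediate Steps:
(-29538 - 39156) + (-26508 - 1*93398) = -68694 + (-26508 - 93398) = -68694 - 119906 = -188600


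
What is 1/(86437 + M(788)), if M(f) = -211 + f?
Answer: 1/87014 ≈ 1.1492e-5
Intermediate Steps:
1/(86437 + M(788)) = 1/(86437 + (-211 + 788)) = 1/(86437 + 577) = 1/87014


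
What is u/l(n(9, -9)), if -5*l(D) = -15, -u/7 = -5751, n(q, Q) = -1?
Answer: 13419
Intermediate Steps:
u = 40257 (u = -7*(-5751) = 40257)
l(D) = 3 (l(D) = -⅕*(-15) = 3)
u/l(n(9, -9)) = 40257/3 = 40257*(⅓) = 13419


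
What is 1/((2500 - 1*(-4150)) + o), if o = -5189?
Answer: 1/1461 ≈ 0.00068446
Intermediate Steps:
1/((2500 - 1*(-4150)) + o) = 1/((2500 - 1*(-4150)) - 5189) = 1/((2500 + 4150) - 5189) = 1/(6650 - 5189) = 1/1461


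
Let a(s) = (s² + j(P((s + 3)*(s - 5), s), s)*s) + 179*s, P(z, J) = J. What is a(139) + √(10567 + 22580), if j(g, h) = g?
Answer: 63523 + 3*√3683 ≈ 63705.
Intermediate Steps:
a(s) = 2*s² + 179*s (a(s) = (s² + s*s) + 179*s = (s² + s²) + 179*s = 2*s² + 179*s)
a(139) + √(10567 + 22580) = 139*(179 + 2*139) + √(10567 + 22580) = 139*(179 + 278) + √33147 = 139*457 + 3*√3683 = 63523 + 3*√3683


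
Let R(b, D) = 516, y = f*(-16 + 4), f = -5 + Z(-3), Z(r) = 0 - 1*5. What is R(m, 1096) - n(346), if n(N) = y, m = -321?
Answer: 396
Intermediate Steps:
Z(r) = -5 (Z(r) = 0 - 5 = -5)
f = -10 (f = -5 - 5 = -10)
y = 120 (y = -10*(-16 + 4) = -10*(-12) = 120)
n(N) = 120
R(m, 1096) - n(346) = 516 - 1*120 = 516 - 120 = 396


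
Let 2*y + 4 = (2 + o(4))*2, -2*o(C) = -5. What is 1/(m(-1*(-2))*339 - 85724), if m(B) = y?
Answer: -2/169753 ≈ -1.1782e-5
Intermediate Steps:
o(C) = 5/2 (o(C) = -1/2*(-5) = 5/2)
y = 5/2 (y = -2 + ((2 + 5/2)*2)/2 = -2 + ((9/2)*2)/2 = -2 + (1/2)*9 = -2 + 9/2 = 5/2 ≈ 2.5000)
m(B) = 5/2
1/(m(-1*(-2))*339 - 85724) = 1/((5/2)*339 - 85724) = 1/(1695/2 - 85724) = 1/(-169753/2) = -2/169753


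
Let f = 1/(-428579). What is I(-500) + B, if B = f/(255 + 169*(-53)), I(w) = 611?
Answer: 2278721113839/3729494458 ≈ 611.00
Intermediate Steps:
f = -1/428579 ≈ -2.3333e-6
B = 1/3729494458 (B = -1/(428579*(255 + 169*(-53))) = -1/(428579*(255 - 8957)) = -1/428579/(-8702) = -1/428579*(-1/8702) = 1/3729494458 ≈ 2.6813e-10)
I(-500) + B = 611 + 1/3729494458 = 2278721113839/3729494458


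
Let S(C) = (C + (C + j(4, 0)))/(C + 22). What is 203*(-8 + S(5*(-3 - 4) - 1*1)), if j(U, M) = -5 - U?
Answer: -899/2 ≈ -449.50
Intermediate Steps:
S(C) = (-9 + 2*C)/(22 + C) (S(C) = (C + (C + (-5 - 1*4)))/(C + 22) = (C + (C + (-5 - 4)))/(22 + C) = (C + (C - 9))/(22 + C) = (C + (-9 + C))/(22 + C) = (-9 + 2*C)/(22 + C))
203*(-8 + S(5*(-3 - 4) - 1*1)) = 203*(-8 + (-9 + 2*(5*(-3 - 4) - 1*1))/(22 + (5*(-3 - 4) - 1*1))) = 203*(-8 + (-9 + 2*(5*(-7) - 1))/(22 + (5*(-7) - 1))) = 203*(-8 + (-9 + 2*(-35 - 1))/(22 + (-35 - 1))) = 203*(-8 + (-9 + 2*(-36))/(22 - 36)) = 203*(-8 + (-9 - 72)/(-14)) = 203*(-8 - 1/14*(-81)) = 203*(-8 + 81/14) = 203*(-31/14) = -899/2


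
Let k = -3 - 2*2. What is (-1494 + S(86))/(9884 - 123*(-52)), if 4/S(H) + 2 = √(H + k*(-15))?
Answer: -27937/304436 + √191/761090 ≈ -0.091748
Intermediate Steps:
k = -7 (k = -3 - 4 = -7)
S(H) = 4/(-2 + √(105 + H)) (S(H) = 4/(-2 + √(H - 7*(-15))) = 4/(-2 + √(H + 105)) = 4/(-2 + √(105 + H)))
(-1494 + S(86))/(9884 - 123*(-52)) = (-1494 + 4/(-2 + √(105 + 86)))/(9884 - 123*(-52)) = (-1494 + 4/(-2 + √191))/(9884 + 6396) = (-1494 + 4/(-2 + √191))/16280 = (-1494 + 4/(-2 + √191))*(1/16280) = -747/8140 + 1/(4070*(-2 + √191))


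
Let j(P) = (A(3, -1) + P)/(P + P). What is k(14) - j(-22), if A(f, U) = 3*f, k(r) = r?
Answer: 603/44 ≈ 13.705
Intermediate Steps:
j(P) = (9 + P)/(2*P) (j(P) = (3*3 + P)/(P + P) = (9 + P)/((2*P)) = (9 + P)*(1/(2*P)) = (9 + P)/(2*P))
k(14) - j(-22) = 14 - (9 - 22)/(2*(-22)) = 14 - (-1)*(-13)/(2*22) = 14 - 1*13/44 = 14 - 13/44 = 603/44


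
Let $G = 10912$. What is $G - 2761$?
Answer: $8151$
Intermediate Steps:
$G - 2761 = 10912 - 2761 = 8151$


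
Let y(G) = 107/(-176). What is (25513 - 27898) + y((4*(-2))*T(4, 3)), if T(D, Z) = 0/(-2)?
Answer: -419867/176 ≈ -2385.6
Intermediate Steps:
T(D, Z) = 0 (T(D, Z) = 0*(-1/2) = 0)
y(G) = -107/176 (y(G) = 107*(-1/176) = -107/176)
(25513 - 27898) + y((4*(-2))*T(4, 3)) = (25513 - 27898) - 107/176 = -2385 - 107/176 = -419867/176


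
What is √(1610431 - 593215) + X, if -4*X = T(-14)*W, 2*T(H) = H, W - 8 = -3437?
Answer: -24003/4 + 24*√1766 ≈ -4992.2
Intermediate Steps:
W = -3429 (W = 8 - 3437 = -3429)
T(H) = H/2
X = -24003/4 (X = -(½)*(-14)*(-3429)/4 = -(-7)*(-3429)/4 = -¼*24003 = -24003/4 ≈ -6000.8)
√(1610431 - 593215) + X = √(1610431 - 593215) - 24003/4 = √1017216 - 24003/4 = 24*√1766 - 24003/4 = -24003/4 + 24*√1766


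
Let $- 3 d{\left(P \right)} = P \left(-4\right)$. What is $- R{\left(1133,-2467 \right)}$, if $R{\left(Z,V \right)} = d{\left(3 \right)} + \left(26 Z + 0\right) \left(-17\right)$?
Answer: $500782$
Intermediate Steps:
$d{\left(P \right)} = \frac{4 P}{3}$ ($d{\left(P \right)} = - \frac{P \left(-4\right)}{3} = - \frac{\left(-4\right) P}{3} = \frac{4 P}{3}$)
$R{\left(Z,V \right)} = 4 - 442 Z$ ($R{\left(Z,V \right)} = \frac{4}{3} \cdot 3 + \left(26 Z + 0\right) \left(-17\right) = 4 + 26 Z \left(-17\right) = 4 - 442 Z$)
$- R{\left(1133,-2467 \right)} = - (4 - 500786) = \left(-1\right) \left(-500782\right) = 500782$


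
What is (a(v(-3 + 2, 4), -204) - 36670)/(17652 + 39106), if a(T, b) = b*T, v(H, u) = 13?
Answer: -19661/28379 ≈ -0.69280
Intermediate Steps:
a(T, b) = T*b
(a(v(-3 + 2, 4), -204) - 36670)/(17652 + 39106) = (13*(-204) - 36670)/(17652 + 39106) = (-2652 - 36670)/56758 = -39322*1/56758 = -19661/28379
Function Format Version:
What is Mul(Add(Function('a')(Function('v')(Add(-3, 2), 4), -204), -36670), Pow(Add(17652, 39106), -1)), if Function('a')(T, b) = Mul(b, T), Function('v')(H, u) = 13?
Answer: Rational(-19661, 28379) ≈ -0.69280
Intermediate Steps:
Function('a')(T, b) = Mul(T, b)
Mul(Add(Function('a')(Function('v')(Add(-3, 2), 4), -204), -36670), Pow(Add(17652, 39106), -1)) = Mul(Add(Mul(13, -204), -36670), Pow(Add(17652, 39106), -1)) = Mul(Add(-2652, -36670), Pow(56758, -1)) = Mul(-39322, Rational(1, 56758)) = Rational(-19661, 28379)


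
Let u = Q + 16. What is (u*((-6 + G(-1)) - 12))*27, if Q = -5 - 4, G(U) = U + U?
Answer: -3780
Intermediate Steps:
G(U) = 2*U
Q = -9
u = 7 (u = -9 + 16 = 7)
(u*((-6 + G(-1)) - 12))*27 = (7*((-6 + 2*(-1)) - 12))*27 = (7*((-6 - 2) - 12))*27 = (7*(-8 - 12))*27 = (7*(-20))*27 = -140*27 = -3780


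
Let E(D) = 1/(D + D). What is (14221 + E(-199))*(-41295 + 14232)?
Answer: -153175416291/398 ≈ -3.8486e+8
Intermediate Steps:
E(D) = 1/(2*D)
(14221 + E(-199))*(-41295 + 14232) = (14221 + (½)/(-199))*(-41295 + 14232) = (14221 + (½)*(-1/199))*(-27063) = (14221 - 1/398)*(-27063) = (5659957/398)*(-27063) = -153175416291/398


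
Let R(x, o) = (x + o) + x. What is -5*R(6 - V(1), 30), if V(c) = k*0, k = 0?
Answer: -210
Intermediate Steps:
V(c) = 0 (V(c) = 0*0 = 0)
R(x, o) = o + 2*x (R(x, o) = (o + x) + x = o + 2*x)
-5*R(6 - V(1), 30) = -5*(30 + 2*(6 - 1*0)) = -5*(30 + 2*(6 + 0)) = -5*(30 + 2*6) = -5*(30 + 12) = -5*42 = -210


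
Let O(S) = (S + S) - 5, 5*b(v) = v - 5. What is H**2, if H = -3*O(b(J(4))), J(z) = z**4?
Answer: 2047761/25 ≈ 81911.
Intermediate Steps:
b(v) = -1 + v/5 (b(v) = (v - 5)/5 = (-5 + v)/5 = -1 + v/5)
O(S) = -5 + 2*S (O(S) = 2*S - 5 = -5 + 2*S)
H = -1431/5 (H = -3*(-5 + 2*(-1 + (1/5)*4**4)) = -3*(-5 + 2*(-1 + (1/5)*256)) = -3*(-5 + 2*(-1 + 256/5)) = -3*(-5 + 2*(251/5)) = -3*(-5 + 502/5) = -3*477/5 = -1431/5 ≈ -286.20)
H**2 = (-1431/5)**2 = 2047761/25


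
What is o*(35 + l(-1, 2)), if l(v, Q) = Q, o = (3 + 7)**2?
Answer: 3700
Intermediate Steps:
o = 100 (o = 10**2 = 100)
o*(35 + l(-1, 2)) = 100*(35 + 2) = 100*37 = 3700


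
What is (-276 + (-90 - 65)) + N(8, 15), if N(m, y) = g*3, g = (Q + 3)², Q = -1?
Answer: -419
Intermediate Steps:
g = 4 (g = (-1 + 3)² = 2² = 4)
N(m, y) = 12 (N(m, y) = 4*3 = 12)
(-276 + (-90 - 65)) + N(8, 15) = (-276 + (-90 - 65)) + 12 = (-276 - 155) + 12 = -431 + 12 = -419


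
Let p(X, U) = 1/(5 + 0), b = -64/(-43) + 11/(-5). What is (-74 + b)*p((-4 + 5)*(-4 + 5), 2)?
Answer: -16063/1075 ≈ -14.942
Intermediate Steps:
b = -153/215 (b = -64*(-1/43) + 11*(-⅕) = 64/43 - 11/5 = -153/215 ≈ -0.71163)
p(X, U) = ⅕ (p(X, U) = 1/5 = ⅕)
(-74 + b)*p((-4 + 5)*(-4 + 5), 2) = (-74 - 153/215)*(⅕) = -16063/215*⅕ = -16063/1075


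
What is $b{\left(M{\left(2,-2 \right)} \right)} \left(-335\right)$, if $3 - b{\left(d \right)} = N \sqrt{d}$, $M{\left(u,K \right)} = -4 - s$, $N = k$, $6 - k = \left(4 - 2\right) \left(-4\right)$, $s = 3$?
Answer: $-1005 + 4690 i \sqrt{7} \approx -1005.0 + 12409.0 i$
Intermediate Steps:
$k = 14$ ($k = 6 - \left(4 - 2\right) \left(-4\right) = 6 - 2 \left(-4\right) = 6 - -8 = 6 + 8 = 14$)
$N = 14$
$M{\left(u,K \right)} = -7$ ($M{\left(u,K \right)} = -4 - 3 = -7$)
$b{\left(d \right)} = 3 - 14 \sqrt{d}$
$b{\left(M{\left(2,-2 \right)} \right)} \left(-335\right) = \left(3 - 14 \sqrt{-7}\right) \left(-335\right) = \left(3 - 14 i \sqrt{7}\right) \left(-335\right) = -1005 + 4690 i \sqrt{7}$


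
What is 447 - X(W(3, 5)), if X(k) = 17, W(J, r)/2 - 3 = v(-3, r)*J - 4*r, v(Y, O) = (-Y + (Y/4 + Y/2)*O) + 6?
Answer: 430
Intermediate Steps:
v(Y, O) = 6 - Y + 3*O*Y/4 (v(Y, O) = (-Y + (Y*(¼) + Y*(½))*O) + 6 = (-Y + (Y/4 + Y/2)*O) + 6 = (-Y + (3*Y/4)*O) + 6 = (-Y + 3*O*Y/4) + 6 = 6 - Y + 3*O*Y/4)
W(J, r) = 6 - 8*r + 2*J*(9 - 9*r/4) (W(J, r) = 6 + 2*((6 - 1*(-3) + (¾)*r*(-3))*J - 4*r) = 6 + 2*((6 + 3 - 9*r/4)*J - 4*r) = 6 + 2*((9 - 9*r/4)*J - 4*r) = 6 + 2*(J*(9 - 9*r/4) - 4*r) = 6 + 2*(-4*r + J*(9 - 9*r/4)) = 6 + (-8*r + 2*J*(9 - 9*r/4)) = 6 - 8*r + 2*J*(9 - 9*r/4))
447 - X(W(3, 5)) = 447 - 1*17 = 447 - 17 = 430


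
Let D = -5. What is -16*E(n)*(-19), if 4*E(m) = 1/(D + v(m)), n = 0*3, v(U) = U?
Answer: -76/5 ≈ -15.200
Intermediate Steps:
n = 0
E(m) = 1/(4*(-5 + m))
-16*E(n)*(-19) = -4/(-5 + 0)*(-19) = -4/(-5)*(-19) = -4*(-1)/5*(-19) = -16*(-1/20)*(-19) = (⅘)*(-19) = -76/5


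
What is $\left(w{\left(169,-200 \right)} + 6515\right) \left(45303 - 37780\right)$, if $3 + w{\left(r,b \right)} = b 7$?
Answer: $38457576$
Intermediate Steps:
$w{\left(r,b \right)} = -3 + 7 b$ ($w{\left(r,b \right)} = -3 + b 7 = -3 + 7 b$)
$\left(w{\left(169,-200 \right)} + 6515\right) \left(45303 - 37780\right) = \left(\left(-3 + 7 \left(-200\right)\right) + 6515\right) \left(45303 - 37780\right) = \left(\left(-3 - 1400\right) + 6515\right) 7523 = \left(-1403 + 6515\right) 7523 = 5112 \cdot 7523 = 38457576$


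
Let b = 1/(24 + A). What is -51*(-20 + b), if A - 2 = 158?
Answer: 187629/184 ≈ 1019.7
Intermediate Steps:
A = 160 (A = 2 + 158 = 160)
b = 1/184 (b = 1/(24 + 160) = 1/184 ≈ 0.0054348)
-51*(-20 + b) = -51*(-20 + 1/184) = -51*(-3679/184) = 187629/184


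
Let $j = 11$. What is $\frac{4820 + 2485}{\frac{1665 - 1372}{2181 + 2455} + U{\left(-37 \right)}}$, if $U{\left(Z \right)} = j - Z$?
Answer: $\frac{33865980}{222821} \approx 151.99$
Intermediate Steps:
$U{\left(Z \right)} = 11 - Z$
$\frac{4820 + 2485}{\frac{1665 - 1372}{2181 + 2455} + U{\left(-37 \right)}} = \frac{4820 + 2485}{\frac{1665 - 1372}{2181 + 2455} + \left(11 - -37\right)} = \frac{7305}{\frac{293}{4636} + \left(11 + 37\right)} = \frac{7305}{293 \cdot \frac{1}{4636} + 48} = \frac{7305}{\frac{293}{4636} + 48} = \frac{7305}{\frac{222821}{4636}} = 7305 \cdot \frac{4636}{222821} = \frac{33865980}{222821}$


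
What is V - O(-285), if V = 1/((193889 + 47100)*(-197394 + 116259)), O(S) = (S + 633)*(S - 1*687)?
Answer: 6613798646553839/19552642515 ≈ 3.3826e+5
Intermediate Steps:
O(S) = (-687 + S)*(633 + S) (O(S) = (633 + S)*(S - 687) = (633 + S)*(-687 + S) = (-687 + S)*(633 + S))
V = -1/19552642515 (V = 1/(240989*(-81135)) = 1/(-19552642515) = -1/19552642515 ≈ -5.1144e-11)
V - O(-285) = -1/19552642515 - (-434871 + (-285)**2 - 54*(-285)) = -1/19552642515 - (-434871 + 81225 + 15390) = -1/19552642515 - 1*(-338256) = -1/19552642515 + 338256 = 6613798646553839/19552642515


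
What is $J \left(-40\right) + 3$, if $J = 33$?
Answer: $-1317$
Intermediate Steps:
$J \left(-40\right) + 3 = 33 \left(-40\right) + 3 = -1320 + 3 = -1317$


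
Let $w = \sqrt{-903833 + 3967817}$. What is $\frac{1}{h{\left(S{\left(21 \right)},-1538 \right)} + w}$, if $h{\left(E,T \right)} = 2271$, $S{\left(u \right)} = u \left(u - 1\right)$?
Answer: $\frac{757}{697819} - \frac{4 \sqrt{191499}}{2093457} \approx 0.00024867$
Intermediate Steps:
$S{\left(u \right)} = u \left(-1 + u\right)$
$w = 4 \sqrt{191499}$ ($w = \sqrt{3063984} = 4 \sqrt{191499} \approx 1750.4$)
$\frac{1}{h{\left(S{\left(21 \right)},-1538 \right)} + w} = \frac{1}{2271 + 4 \sqrt{191499}}$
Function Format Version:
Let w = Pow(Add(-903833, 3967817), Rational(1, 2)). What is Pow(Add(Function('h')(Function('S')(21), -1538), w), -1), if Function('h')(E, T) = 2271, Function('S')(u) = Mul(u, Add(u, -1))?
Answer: Add(Rational(757, 697819), Mul(Rational(-4, 2093457), Pow(191499, Rational(1, 2)))) ≈ 0.00024867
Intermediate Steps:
Function('S')(u) = Mul(u, Add(-1, u))
w = Mul(4, Pow(191499, Rational(1, 2))) (w = Pow(3063984, Rational(1, 2)) = Mul(4, Pow(191499, Rational(1, 2))) ≈ 1750.4)
Pow(Add(Function('h')(Function('S')(21), -1538), w), -1) = Pow(Add(2271, Mul(4, Pow(191499, Rational(1, 2)))), -1)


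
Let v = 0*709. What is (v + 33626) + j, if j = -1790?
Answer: 31836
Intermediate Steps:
v = 0
(v + 33626) + j = (0 + 33626) - 1790 = 33626 - 1790 = 31836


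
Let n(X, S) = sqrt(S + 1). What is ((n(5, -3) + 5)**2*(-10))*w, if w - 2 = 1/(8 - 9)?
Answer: -230 - 100*I*sqrt(2) ≈ -230.0 - 141.42*I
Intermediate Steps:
w = 1 (w = 2 + 1/(8 - 9) = 2 + 1/(-1) = 2 - 1 = 1)
n(X, S) = sqrt(1 + S)
((n(5, -3) + 5)**2*(-10))*w = ((sqrt(1 - 3) + 5)**2*(-10))*1 = ((sqrt(-2) + 5)**2*(-10))*1 = ((I*sqrt(2) + 5)**2*(-10))*1 = ((5 + I*sqrt(2))**2*(-10))*1 = -10*(5 + I*sqrt(2))**2*1 = -10*(5 + I*sqrt(2))**2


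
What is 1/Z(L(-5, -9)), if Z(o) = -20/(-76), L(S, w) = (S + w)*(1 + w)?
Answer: 19/5 ≈ 3.8000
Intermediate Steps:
L(S, w) = (1 + w)*(S + w)
Z(o) = 5/19 (Z(o) = -20*(-1/76) = 5/19)
1/Z(L(-5, -9)) = 1/(5/19) = 19/5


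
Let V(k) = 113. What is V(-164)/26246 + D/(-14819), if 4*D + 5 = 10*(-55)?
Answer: 10632359/777878948 ≈ 0.013668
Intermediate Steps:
D = -555/4 (D = -5/4 + (10*(-55))/4 = -5/4 + (1/4)*(-550) = -5/4 - 275/2 = -555/4 ≈ -138.75)
V(-164)/26246 + D/(-14819) = 113/26246 - 555/4/(-14819) = 113*(1/26246) - 555/4*(-1/14819) = 113/26246 + 555/59276 = 10632359/777878948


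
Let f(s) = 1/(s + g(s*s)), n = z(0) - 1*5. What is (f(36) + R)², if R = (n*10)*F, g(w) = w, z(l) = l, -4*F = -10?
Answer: 27721917001/1774224 ≈ 15625.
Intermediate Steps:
F = 5/2 (F = -¼*(-10) = 5/2 ≈ 2.5000)
n = -5 (n = 0 - 1*5 = 0 - 5 = -5)
f(s) = 1/(s + s²) (f(s) = 1/(s + s*s) = 1/(s + s²))
R = -125 (R = -5*10*(5/2) = -50*5/2 = -125)
(f(36) + R)² = (1/(36*(1 + 36)) - 125)² = ((1/36)/37 - 125)² = ((1/36)*(1/37) - 125)² = (1/1332 - 125)² = (-166499/1332)² = 27721917001/1774224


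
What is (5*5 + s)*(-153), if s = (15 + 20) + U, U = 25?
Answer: -13005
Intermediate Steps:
s = 60 (s = (15 + 20) + 25 = 35 + 25 = 60)
(5*5 + s)*(-153) = (5*5 + 60)*(-153) = (25 + 60)*(-153) = 85*(-153) = -13005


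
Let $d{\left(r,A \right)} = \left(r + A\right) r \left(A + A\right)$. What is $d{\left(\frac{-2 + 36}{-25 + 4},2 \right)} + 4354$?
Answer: $\frac{1919026}{441} \approx 4351.5$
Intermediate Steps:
$d{\left(r,A \right)} = 2 A r \left(A + r\right)$ ($d{\left(r,A \right)} = \left(A + r\right) r 2 A = r \left(A + r\right) 2 A = 2 A r \left(A + r\right)$)
$d{\left(\frac{-2 + 36}{-25 + 4},2 \right)} + 4354 = 2 \cdot 2 \frac{-2 + 36}{-25 + 4} \left(2 + \frac{-2 + 36}{-25 + 4}\right) + 4354 = 2 \cdot 2 \frac{34}{-21} \left(2 + \frac{34}{-21}\right) + 4354 = 2 \cdot 2 \cdot 34 \left(- \frac{1}{21}\right) \left(2 + 34 \left(- \frac{1}{21}\right)\right) + 4354 = 2 \cdot 2 \left(- \frac{34}{21}\right) \left(2 - \frac{34}{21}\right) + 4354 = 2 \cdot 2 \left(- \frac{34}{21}\right) \frac{8}{21} + 4354 = - \frac{1088}{441} + 4354 = \frac{1919026}{441}$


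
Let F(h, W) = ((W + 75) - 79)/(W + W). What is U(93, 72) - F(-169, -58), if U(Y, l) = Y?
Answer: 5363/58 ≈ 92.466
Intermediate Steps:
F(h, W) = (-4 + W)/(2*W) (F(h, W) = ((75 + W) - 79)/((2*W)) = (-4 + W)*(1/(2*W)) = (-4 + W)/(2*W))
U(93, 72) - F(-169, -58) = 93 - (-4 - 58)/(2*(-58)) = 93 - (-1)*(-62)/(2*58) = 93 - 1*31/58 = 93 - 31/58 = 5363/58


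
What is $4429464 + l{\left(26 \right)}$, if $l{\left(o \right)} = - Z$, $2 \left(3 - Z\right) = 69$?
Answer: $\frac{8858991}{2} \approx 4.4295 \cdot 10^{6}$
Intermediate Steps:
$Z = - \frac{63}{2}$ ($Z = 3 - \frac{69}{2} = - \frac{63}{2} \approx -31.5$)
$l{\left(o \right)} = \frac{63}{2}$ ($l{\left(o \right)} = \left(-1\right) \left(- \frac{63}{2}\right) = \frac{63}{2}$)
$4429464 + l{\left(26 \right)} = 4429464 + \frac{63}{2} = \frac{8858991}{2}$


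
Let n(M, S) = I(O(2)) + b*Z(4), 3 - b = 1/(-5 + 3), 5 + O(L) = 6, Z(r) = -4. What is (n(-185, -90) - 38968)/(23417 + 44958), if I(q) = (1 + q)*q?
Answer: -7796/13675 ≈ -0.57009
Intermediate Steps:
O(L) = 1 (O(L) = -5 + 6 = 1)
b = 7/2 (b = 3 - 1/(-5 + 3) = 3 - 1/(-2) = 3 - 1*(-½) = 3 + ½ = 7/2 ≈ 3.5000)
I(q) = q*(1 + q)
n(M, S) = -12 (n(M, S) = 1*(1 + 1) + (7/2)*(-4) = 1*2 - 14 = 2 - 14 = -12)
(n(-185, -90) - 38968)/(23417 + 44958) = (-12 - 38968)/(23417 + 44958) = -38980/68375 = -38980*1/68375 = -7796/13675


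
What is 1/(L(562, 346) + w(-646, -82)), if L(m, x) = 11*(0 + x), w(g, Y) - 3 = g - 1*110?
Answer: 1/3053 ≈ 0.00032755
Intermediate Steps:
w(g, Y) = -107 + g (w(g, Y) = 3 + (g - 1*110) = 3 + (g - 110) = 3 + (-110 + g) = -107 + g)
L(m, x) = 11*x
1/(L(562, 346) + w(-646, -82)) = 1/(11*346 + (-107 - 646)) = 1/(3806 - 753) = 1/3053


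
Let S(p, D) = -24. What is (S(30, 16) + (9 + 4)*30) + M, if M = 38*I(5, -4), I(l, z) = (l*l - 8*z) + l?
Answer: 2722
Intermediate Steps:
I(l, z) = l + l**2 - 8*z (I(l, z) = (l**2 - 8*z) + l = l + l**2 - 8*z)
M = 2356 (M = 38*(5 + 5**2 - 8*(-4)) = 38*(5 + 25 + 32) = 38*62 = 2356)
(S(30, 16) + (9 + 4)*30) + M = (-24 + (9 + 4)*30) + 2356 = (-24 + 13*30) + 2356 = (-24 + 390) + 2356 = 366 + 2356 = 2722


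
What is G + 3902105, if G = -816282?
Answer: 3085823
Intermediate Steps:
G + 3902105 = -816282 + 3902105 = 3085823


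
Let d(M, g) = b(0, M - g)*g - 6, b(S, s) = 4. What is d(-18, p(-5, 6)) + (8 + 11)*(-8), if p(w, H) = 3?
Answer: -146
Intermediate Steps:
d(M, g) = -6 + 4*g (d(M, g) = 4*g - 6 = -6 + 4*g)
d(-18, p(-5, 6)) + (8 + 11)*(-8) = (-6 + 4*3) + (8 + 11)*(-8) = (-6 + 12) + 19*(-8) = 6 - 152 = -146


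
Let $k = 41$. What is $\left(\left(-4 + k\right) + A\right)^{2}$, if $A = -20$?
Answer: $289$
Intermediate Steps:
$\left(\left(-4 + k\right) + A\right)^{2} = \left(\left(-4 + 41\right) - 20\right)^{2} = \left(37 - 20\right)^{2} = 17^{2} = 289$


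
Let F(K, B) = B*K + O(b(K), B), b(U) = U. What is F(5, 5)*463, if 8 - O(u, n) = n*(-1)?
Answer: 17594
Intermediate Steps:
O(u, n) = 8 + n (O(u, n) = 8 - n*(-1) = 8 - (-1)*n = 8 + n)
F(K, B) = 8 + B + B*K (F(K, B) = B*K + (8 + B) = 8 + B + B*K)
F(5, 5)*463 = (8 + 5 + 5*5)*463 = (8 + 5 + 25)*463 = 38*463 = 17594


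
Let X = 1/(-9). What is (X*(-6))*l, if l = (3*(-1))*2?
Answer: -4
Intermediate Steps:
X = -1/9 ≈ -0.11111
l = -6 (l = -3*2 = -6)
(X*(-6))*l = -1/9*(-6)*(-6) = (2/3)*(-6) = -4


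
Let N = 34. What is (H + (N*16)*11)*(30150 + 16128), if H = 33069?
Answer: 1807294734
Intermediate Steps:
(H + (N*16)*11)*(30150 + 16128) = (33069 + (34*16)*11)*(30150 + 16128) = (33069 + 544*11)*46278 = (33069 + 5984)*46278 = 39053*46278 = 1807294734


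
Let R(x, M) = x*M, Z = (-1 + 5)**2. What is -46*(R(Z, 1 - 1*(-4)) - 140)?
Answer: 2760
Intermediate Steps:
Z = 16 (Z = 4**2 = 16)
R(x, M) = M*x
-46*(R(Z, 1 - 1*(-4)) - 140) = -46*((1 - 1*(-4))*16 - 140) = -46*((1 + 4)*16 - 140) = -46*(5*16 - 140) = -46*(80 - 140) = -46*(-60) = 2760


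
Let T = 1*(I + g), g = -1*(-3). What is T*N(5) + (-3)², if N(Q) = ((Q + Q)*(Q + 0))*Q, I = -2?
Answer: 259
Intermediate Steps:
g = 3
T = 1 (T = 1*(-2 + 3) = 1*1 = 1)
N(Q) = 2*Q³ (N(Q) = ((2*Q)*Q)*Q = (2*Q²)*Q = 2*Q³)
T*N(5) + (-3)² = 1*(2*5³) + (-3)² = 1*(2*125) + 9 = 1*250 + 9 = 250 + 9 = 259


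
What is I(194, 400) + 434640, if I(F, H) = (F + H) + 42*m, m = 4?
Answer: 435402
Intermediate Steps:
I(F, H) = 168 + F + H (I(F, H) = (F + H) + 42*4 = (F + H) + 168 = 168 + F + H)
I(194, 400) + 434640 = (168 + 194 + 400) + 434640 = 762 + 434640 = 435402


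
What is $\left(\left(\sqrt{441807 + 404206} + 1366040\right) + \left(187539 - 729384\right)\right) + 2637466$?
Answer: $3461661 + \sqrt{846013} \approx 3.4626 \cdot 10^{6}$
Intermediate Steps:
$\left(\left(\sqrt{441807 + 404206} + 1366040\right) + \left(187539 - 729384\right)\right) + 2637466 = \left(\left(\sqrt{846013} + 1366040\right) - 541845\right) + 2637466 = \left(\left(1366040 + \sqrt{846013}\right) - 541845\right) + 2637466 = \left(824195 + \sqrt{846013}\right) + 2637466 = 3461661 + \sqrt{846013}$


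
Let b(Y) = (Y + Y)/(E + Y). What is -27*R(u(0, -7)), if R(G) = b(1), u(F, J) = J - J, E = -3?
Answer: 27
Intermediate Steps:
b(Y) = 2*Y/(-3 + Y) (b(Y) = (Y + Y)/(-3 + Y) = (2*Y)/(-3 + Y) = 2*Y/(-3 + Y))
u(F, J) = 0
R(G) = -1 (R(G) = 2*1/(-3 + 1) = 2*1/(-2) = 2*1*(-½) = -1)
-27*R(u(0, -7)) = -27*(-1) = 27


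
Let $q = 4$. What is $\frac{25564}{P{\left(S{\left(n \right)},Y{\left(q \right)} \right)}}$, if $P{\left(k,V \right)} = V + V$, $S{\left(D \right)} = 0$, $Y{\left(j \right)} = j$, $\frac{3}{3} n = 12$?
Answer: $\frac{6391}{2} \approx 3195.5$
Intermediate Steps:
$n = 12$
$P{\left(k,V \right)} = 2 V$
$\frac{25564}{P{\left(S{\left(n \right)},Y{\left(q \right)} \right)}} = \frac{25564}{2 \cdot 4} = \frac{25564}{8} = 25564 \cdot \frac{1}{8} = \frac{6391}{2}$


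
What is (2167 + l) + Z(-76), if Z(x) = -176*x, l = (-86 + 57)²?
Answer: 16384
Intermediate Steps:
l = 841 (l = (-29)² = 841)
(2167 + l) + Z(-76) = (2167 + 841) - 176*(-76) = 3008 + 13376 = 16384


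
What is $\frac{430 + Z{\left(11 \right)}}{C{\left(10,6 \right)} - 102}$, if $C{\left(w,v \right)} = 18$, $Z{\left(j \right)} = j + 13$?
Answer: $- \frac{227}{42} \approx -5.4048$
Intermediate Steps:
$Z{\left(j \right)} = 13 + j$
$\frac{430 + Z{\left(11 \right)}}{C{\left(10,6 \right)} - 102} = \frac{430 + \left(13 + 11\right)}{18 - 102} = \frac{430 + 24}{-84} = 454 \left(- \frac{1}{84}\right) = - \frac{227}{42}$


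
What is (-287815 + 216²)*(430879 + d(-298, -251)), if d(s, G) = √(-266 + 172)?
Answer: -103910348761 - 241159*I*√94 ≈ -1.0391e+11 - 2.3381e+6*I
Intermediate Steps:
d(s, G) = I*√94 (d(s, G) = √(-94) = I*√94)
(-287815 + 216²)*(430879 + d(-298, -251)) = (-287815 + 216²)*(430879 + I*√94) = (-287815 + 46656)*(430879 + I*√94) = -241159*(430879 + I*√94) = -103910348761 - 241159*I*√94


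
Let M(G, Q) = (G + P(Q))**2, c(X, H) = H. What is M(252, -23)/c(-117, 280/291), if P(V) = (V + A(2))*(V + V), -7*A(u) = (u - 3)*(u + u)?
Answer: 5874431259/3430 ≈ 1.7127e+6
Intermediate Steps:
A(u) = -2*u*(-3 + u)/7 (A(u) = -(u - 3)*(u + u)/7 = -(-3 + u)*2*u/7 = -2*u*(-3 + u)/7)
P(V) = 2*V*(4/7 + V) (P(V) = (V + (2/7)*2*(3 - 1*2))*(V + V) = (V + (2/7)*2*(3 - 2))*(2*V) = (V + (2/7)*2*1)*(2*V) = (V + 4/7)*(2*V) = (4/7 + V)*(2*V) = 2*V*(4/7 + V))
M(G, Q) = (G + 2*Q*(4 + 7*Q)/7)**2
M(252, -23)/c(-117, 280/291) = ((7*252 + 2*(-23)*(4 + 7*(-23)))**2/49)/((280/291)) = ((1764 + 2*(-23)*(4 - 161))**2/49)/((280*(1/291))) = ((1764 + 2*(-23)*(-157))**2/49)/(280/291) = ((1764 + 7222)**2/49)*(291/280) = ((1/49)*8986**2)*(291/280) = ((1/49)*80748196)*(291/280) = (80748196/49)*(291/280) = 5874431259/3430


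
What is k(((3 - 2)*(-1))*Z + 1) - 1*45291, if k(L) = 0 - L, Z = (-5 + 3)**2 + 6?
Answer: -45282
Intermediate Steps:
Z = 10 (Z = (-2)**2 + 6 = 4 + 6 = 10)
k(L) = -L
k(((3 - 2)*(-1))*Z + 1) - 1*45291 = -(((3 - 2)*(-1))*10 + 1) - 1*45291 = -((1*(-1))*10 + 1) - 45291 = -(-1*10 + 1) - 45291 = -(-10 + 1) - 45291 = -1*(-9) - 45291 = 9 - 45291 = -45282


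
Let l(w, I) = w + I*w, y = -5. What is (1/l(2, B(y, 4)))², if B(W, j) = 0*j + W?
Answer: 1/64 ≈ 0.015625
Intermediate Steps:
B(W, j) = W (B(W, j) = 0 + W = W)
(1/l(2, B(y, 4)))² = (1/(2*(1 - 5)))² = (1/(2*(-4)))² = (1/(-8))² = (-⅛)² = 1/64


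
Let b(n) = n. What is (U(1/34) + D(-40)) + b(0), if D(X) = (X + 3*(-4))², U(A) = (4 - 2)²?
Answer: 2708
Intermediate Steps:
U(A) = 4 (U(A) = 2² = 4)
D(X) = (-12 + X)² (D(X) = (X - 12)² = (-12 + X)²)
(U(1/34) + D(-40)) + b(0) = (4 + (-12 - 40)²) + 0 = (4 + (-52)²) + 0 = (4 + 2704) + 0 = 2708 + 0 = 2708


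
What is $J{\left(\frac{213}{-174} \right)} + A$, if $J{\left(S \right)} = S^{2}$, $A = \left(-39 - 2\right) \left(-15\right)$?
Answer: $\frac{2073901}{3364} \approx 616.5$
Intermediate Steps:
$A = 615$ ($A = \left(-41\right) \left(-15\right) = 615$)
$J{\left(\frac{213}{-174} \right)} + A = \left(\frac{213}{-174}\right)^{2} + 615 = \left(213 \left(- \frac{1}{174}\right)\right)^{2} + 615 = \left(- \frac{71}{58}\right)^{2} + 615 = \frac{5041}{3364} + 615 = \frac{2073901}{3364}$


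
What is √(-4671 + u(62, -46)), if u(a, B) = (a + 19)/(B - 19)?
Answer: 12*I*√137085/65 ≈ 68.354*I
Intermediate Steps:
u(a, B) = (19 + a)/(-19 + B)
√(-4671 + u(62, -46)) = √(-4671 + (19 + 62)/(-19 - 46)) = √(-4671 + 81/(-65)) = √(-4671 - 1/65*81) = √(-4671 - 81/65) = √(-303696/65) = 12*I*√137085/65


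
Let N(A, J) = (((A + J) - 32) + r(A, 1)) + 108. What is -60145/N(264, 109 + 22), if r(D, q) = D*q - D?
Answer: -60145/471 ≈ -127.70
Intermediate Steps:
r(D, q) = -D + D*q
N(A, J) = 76 + A + J (N(A, J) = (((A + J) - 32) + A*(-1 + 1)) + 108 = ((-32 + A + J) + A*0) + 108 = ((-32 + A + J) + 0) + 108 = (-32 + A + J) + 108 = 76 + A + J)
-60145/N(264, 109 + 22) = -60145/(76 + 264 + (109 + 22)) = -60145/(76 + 264 + 131) = -60145/471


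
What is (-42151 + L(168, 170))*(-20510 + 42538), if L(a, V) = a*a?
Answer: -306783956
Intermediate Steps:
L(a, V) = a**2
(-42151 + L(168, 170))*(-20510 + 42538) = (-42151 + 168**2)*(-20510 + 42538) = (-42151 + 28224)*22028 = -13927*22028 = -306783956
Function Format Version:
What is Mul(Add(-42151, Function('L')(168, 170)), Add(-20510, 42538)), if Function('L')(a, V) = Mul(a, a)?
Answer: -306783956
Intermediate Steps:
Function('L')(a, V) = Pow(a, 2)
Mul(Add(-42151, Function('L')(168, 170)), Add(-20510, 42538)) = Mul(Add(-42151, Pow(168, 2)), Add(-20510, 42538)) = Mul(Add(-42151, 28224), 22028) = Mul(-13927, 22028) = -306783956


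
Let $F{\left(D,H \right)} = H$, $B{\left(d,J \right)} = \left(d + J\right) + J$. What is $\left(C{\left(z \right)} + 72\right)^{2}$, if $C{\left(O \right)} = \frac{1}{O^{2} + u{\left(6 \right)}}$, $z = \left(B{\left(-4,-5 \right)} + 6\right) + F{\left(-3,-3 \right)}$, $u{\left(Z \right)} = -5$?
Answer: $\frac{69772609}{13456} \approx 5185.2$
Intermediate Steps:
$B{\left(d,J \right)} = d + 2 J$ ($B{\left(d,J \right)} = \left(J + d\right) + J = d + 2 J$)
$z = -11$ ($z = \left(\left(-4 + 2 \left(-5\right)\right) + 6\right) - 3 = \left(\left(-4 - 10\right) + 6\right) - 3 = \left(-14 + 6\right) - 3 = -8 - 3 = -11$)
$C{\left(O \right)} = \frac{1}{-5 + O^{2}}$ ($C{\left(O \right)} = \frac{1}{O^{2} - 5} = \frac{1}{-5 + O^{2}}$)
$\left(C{\left(z \right)} + 72\right)^{2} = \left(\frac{1}{-5 + \left(-11\right)^{2}} + 72\right)^{2} = \left(\frac{1}{-5 + 121} + 72\right)^{2} = \left(\frac{1}{116} + 72\right)^{2} = \left(\frac{8353}{116}\right)^{2} = \frac{69772609}{13456}$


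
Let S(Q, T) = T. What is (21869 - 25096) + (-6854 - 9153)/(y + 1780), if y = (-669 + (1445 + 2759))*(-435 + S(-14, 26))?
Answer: -4659884938/1444035 ≈ -3227.0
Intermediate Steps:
y = -1445815 (y = (-669 + (1445 + 2759))*(-435 + 26) = (-669 + 4204)*(-409) = 3535*(-409) = -1445815)
(21869 - 25096) + (-6854 - 9153)/(y + 1780) = (21869 - 25096) + (-6854 - 9153)/(-1445815 + 1780) = -3227 - 16007/(-1444035) = -3227 - 16007*(-1/1444035) = -3227 + 16007/1444035 = -4659884938/1444035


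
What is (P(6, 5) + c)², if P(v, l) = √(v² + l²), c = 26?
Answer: (26 + √61)² ≈ 1143.1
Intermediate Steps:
P(v, l) = √(l² + v²)
(P(6, 5) + c)² = (√(5² + 6²) + 26)² = (√(25 + 36) + 26)² = (√61 + 26)² = (26 + √61)²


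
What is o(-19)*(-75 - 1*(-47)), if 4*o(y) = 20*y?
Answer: 2660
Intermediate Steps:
o(y) = 5*y (o(y) = (20*y)/4 = 5*y)
o(-19)*(-75 - 1*(-47)) = (5*(-19))*(-75 - 1*(-47)) = -95*(-75 + 47) = -95*(-28) = 2660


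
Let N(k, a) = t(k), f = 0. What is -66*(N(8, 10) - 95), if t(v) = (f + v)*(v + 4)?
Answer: -66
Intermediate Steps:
t(v) = v*(4 + v) (t(v) = (0 + v)*(v + 4) = v*(4 + v))
N(k, a) = k*(4 + k)
-66*(N(8, 10) - 95) = -66*(8*(4 + 8) - 95) = -66*(8*12 - 95) = -66*(96 - 95) = -66*1 = -66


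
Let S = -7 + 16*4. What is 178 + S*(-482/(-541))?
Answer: 123772/541 ≈ 228.78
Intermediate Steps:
S = 57 (S = -7 + 64 = 57)
178 + S*(-482/(-541)) = 178 + 57*(-482/(-541)) = 178 + 57*(-482*(-1/541)) = 178 + 57*(482/541) = 178 + 27474/541 = 123772/541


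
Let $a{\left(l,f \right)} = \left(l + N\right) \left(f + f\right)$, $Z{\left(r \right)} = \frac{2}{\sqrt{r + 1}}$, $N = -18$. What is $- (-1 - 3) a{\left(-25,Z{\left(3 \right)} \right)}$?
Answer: $-344$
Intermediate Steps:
$Z{\left(r \right)} = \frac{2}{\sqrt{1 + r}}$
$a{\left(l,f \right)} = 2 f \left(-18 + l\right)$ ($a{\left(l,f \right)} = \left(l - 18\right) \left(f + f\right) = \left(-18 + l\right) 2 f = 2 f \left(-18 + l\right)$)
$- (-1 - 3) a{\left(-25,Z{\left(3 \right)} \right)} = - (-1 - 3) 2 \frac{2}{\sqrt{1 + 3}} \left(-18 - 25\right) = \left(-1\right) \left(-4\right) 2 \cdot \frac{2}{2} \left(-43\right) = 4 \cdot 2 \cdot 2 \cdot \frac{1}{2} \left(-43\right) = 4 \cdot 2 \cdot 1 \left(-43\right) = 4 \left(-86\right) = -344$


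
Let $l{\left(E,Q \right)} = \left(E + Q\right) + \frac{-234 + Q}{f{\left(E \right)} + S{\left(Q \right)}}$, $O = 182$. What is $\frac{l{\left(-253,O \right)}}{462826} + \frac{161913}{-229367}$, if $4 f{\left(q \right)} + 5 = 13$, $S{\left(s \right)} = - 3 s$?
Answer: $- \frac{10193718060749}{14437353515312} \approx -0.70607$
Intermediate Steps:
$f{\left(q \right)} = 2$ ($f{\left(q \right)} = - \frac{5}{4} + \frac{1}{4} \cdot 13 = - \frac{5}{4} + \frac{13}{4} = 2$)
$l{\left(E,Q \right)} = E + Q + \frac{-234 + Q}{2 - 3 Q}$ ($l{\left(E,Q \right)} = \left(E + Q\right) + \frac{-234 + Q}{2 - 3 Q} = E + Q + \frac{-234 + Q}{2 - 3 Q}$)
$\frac{l{\left(-253,O \right)}}{462826} + \frac{161913}{-229367} = \frac{\frac{1}{-2 + 3 \cdot 182} \left(234 - 546 - -506 + 3 \cdot 182^{2} + 3 \left(-253\right) 182\right)}{462826} + \frac{161913}{-229367} = \frac{234 - 546 + 506 + 3 \cdot 33124 - 138138}{-2 + 546} \cdot \frac{1}{462826} + 161913 \left(- \frac{1}{229367}\right) = \frac{234 - 546 + 506 + 99372 - 138138}{544} \cdot \frac{1}{462826} - \frac{161913}{229367} = \frac{1}{544} \left(-38572\right) \frac{1}{462826} - \frac{161913}{229367} = \left(- \frac{9643}{136}\right) \frac{1}{462826} - \frac{161913}{229367} = - \frac{9643}{62944336} - \frac{161913}{229367} = - \frac{10193718060749}{14437353515312}$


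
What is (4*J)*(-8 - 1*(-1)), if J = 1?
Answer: -28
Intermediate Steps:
(4*J)*(-8 - 1*(-1)) = (4*1)*(-8 - 1*(-1)) = 4*(-8 + 1) = 4*(-7) = -28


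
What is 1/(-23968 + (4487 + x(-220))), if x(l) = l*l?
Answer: 1/28919 ≈ 3.4579e-5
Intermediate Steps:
x(l) = l**2
1/(-23968 + (4487 + x(-220))) = 1/(-23968 + (4487 + (-220)**2)) = 1/(-23968 + (4487 + 48400)) = 1/(-23968 + 52887) = 1/28919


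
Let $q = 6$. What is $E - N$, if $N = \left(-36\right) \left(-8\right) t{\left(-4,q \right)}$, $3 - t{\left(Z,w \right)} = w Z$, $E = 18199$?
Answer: $10423$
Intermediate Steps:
$t{\left(Z,w \right)} = 3 - Z w$ ($t{\left(Z,w \right)} = 3 - w Z = 3 - Z w$)
$N = 7776$ ($N = \left(-36\right) \left(-8\right) \left(3 - \left(-4\right) 6\right) = 288 \left(3 + 24\right) = 288 \cdot 27 = 7776$)
$E - N = 18199 - 7776 = 10423$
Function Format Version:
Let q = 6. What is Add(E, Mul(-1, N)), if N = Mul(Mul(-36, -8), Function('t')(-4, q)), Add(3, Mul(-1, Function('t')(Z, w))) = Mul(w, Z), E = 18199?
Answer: 10423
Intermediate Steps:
Function('t')(Z, w) = Add(3, Mul(-1, Z, w)) (Function('t')(Z, w) = Add(3, Mul(-1, Mul(w, Z))) = Add(3, Mul(-1, Mul(Z, w))) = Add(3, Mul(-1, Z, w)))
N = 7776 (N = Mul(Mul(-36, -8), Add(3, Mul(-1, -4, 6))) = Mul(288, Add(3, 24)) = Mul(288, 27) = 7776)
Add(E, Mul(-1, N)) = Add(18199, Mul(-1, 7776)) = Add(18199, -7776) = 10423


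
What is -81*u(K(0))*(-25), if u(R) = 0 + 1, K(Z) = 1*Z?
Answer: 2025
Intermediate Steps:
K(Z) = Z
u(R) = 1
-81*u(K(0))*(-25) = -81*1*(-25) = -81*(-25) = 2025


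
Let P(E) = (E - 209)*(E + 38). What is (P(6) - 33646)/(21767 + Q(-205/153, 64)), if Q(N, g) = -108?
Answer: -42578/21659 ≈ -1.9658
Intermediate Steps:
P(E) = (-209 + E)*(38 + E)
(P(6) - 33646)/(21767 + Q(-205/153, 64)) = ((-7942 + 6**2 - 171*6) - 33646)/(21767 - 108) = ((-7942 + 36 - 1026) - 33646)/21659 = (-8932 - 33646)*(1/21659) = -42578*1/21659 = -42578/21659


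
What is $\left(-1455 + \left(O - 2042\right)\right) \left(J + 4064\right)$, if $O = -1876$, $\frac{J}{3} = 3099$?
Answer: $-71788653$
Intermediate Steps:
$J = 9297$ ($J = 3 \cdot 3099 = 9297$)
$\left(-1455 + \left(O - 2042\right)\right) \left(J + 4064\right) = \left(-1455 - 3918\right) \left(9297 + 4064\right) = \left(-1455 - 3918\right) 13361 = \left(-5373\right) 13361 = -71788653$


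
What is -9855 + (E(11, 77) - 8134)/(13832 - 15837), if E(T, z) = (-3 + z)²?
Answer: -19756617/2005 ≈ -9853.7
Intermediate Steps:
-9855 + (E(11, 77) - 8134)/(13832 - 15837) = -9855 + ((-3 + 77)² - 8134)/(13832 - 15837) = -9855 + (74² - 8134)/(-2005) = -9855 + (5476 - 8134)*(-1/2005) = -9855 - 2658*(-1/2005) = -9855 + 2658/2005 = -19756617/2005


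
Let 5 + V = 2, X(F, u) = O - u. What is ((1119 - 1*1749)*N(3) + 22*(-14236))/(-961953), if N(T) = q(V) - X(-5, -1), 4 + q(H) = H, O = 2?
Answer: 306892/961953 ≈ 0.31903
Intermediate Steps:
X(F, u) = 2 - u
V = -3 (V = -5 + 2 = -3)
q(H) = -4 + H
N(T) = -10 (N(T) = (-4 - 3) - (2 - 1*(-1)) = -7 - (2 + 1) = -7 - 1*3 = -7 - 3 = -10)
((1119 - 1*1749)*N(3) + 22*(-14236))/(-961953) = ((1119 - 1*1749)*(-10) + 22*(-14236))/(-961953) = ((1119 - 1749)*(-10) - 313192)*(-1/961953) = (-630*(-10) - 313192)*(-1/961953) = (6300 - 313192)*(-1/961953) = -306892*(-1/961953) = 306892/961953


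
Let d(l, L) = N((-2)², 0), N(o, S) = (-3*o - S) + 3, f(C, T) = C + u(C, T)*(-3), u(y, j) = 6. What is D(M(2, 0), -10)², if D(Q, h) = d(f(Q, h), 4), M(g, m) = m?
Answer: 81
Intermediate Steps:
f(C, T) = -18 + C (f(C, T) = C + 6*(-3) = C - 18 = -18 + C)
N(o, S) = 3 - S - 3*o (N(o, S) = (-S - 3*o) + 3 = 3 - S - 3*o)
d(l, L) = -9 (d(l, L) = 3 - 1*0 - 3*(-2)² = 3 + 0 - 3*4 = 3 + 0 - 12 = -9)
D(Q, h) = -9
D(M(2, 0), -10)² = (-9)² = 81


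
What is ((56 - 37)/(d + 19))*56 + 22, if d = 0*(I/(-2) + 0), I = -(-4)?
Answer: 78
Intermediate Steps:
I = 4 (I = -1*(-4) = 4)
d = 0 (d = 0*(4/(-2) + 0) = 0*(4*(-½) + 0) = 0*(-2 + 0) = 0*(-2) = 0)
((56 - 37)/(d + 19))*56 + 22 = ((56 - 37)/(0 + 19))*56 + 22 = (19/19)*56 + 22 = (19*(1/19))*56 + 22 = 1*56 + 22 = 56 + 22 = 78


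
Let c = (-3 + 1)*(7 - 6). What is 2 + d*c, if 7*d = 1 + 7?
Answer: -2/7 ≈ -0.28571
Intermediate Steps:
d = 8/7 (d = (1 + 7)/7 = (1/7)*8 = 8/7 ≈ 1.1429)
c = -2 (c = -2*1 = -2)
2 + d*c = 2 + (8/7)*(-2) = 2 - 16/7 = -2/7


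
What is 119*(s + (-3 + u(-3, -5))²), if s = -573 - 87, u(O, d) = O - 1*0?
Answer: -74256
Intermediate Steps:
u(O, d) = O (u(O, d) = O + 0 = O)
s = -660
119*(s + (-3 + u(-3, -5))²) = 119*(-660 + (-3 - 3)²) = 119*(-660 + (-6)²) = 119*(-660 + 36) = 119*(-624) = -74256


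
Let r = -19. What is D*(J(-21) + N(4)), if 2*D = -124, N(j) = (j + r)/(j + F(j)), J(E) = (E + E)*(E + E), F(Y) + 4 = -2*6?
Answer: -218891/2 ≈ -1.0945e+5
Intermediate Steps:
F(Y) = -16 (F(Y) = -4 - 2*6 = -4 - 12 = -16)
J(E) = 4*E² (J(E) = (2*E)*(2*E) = 4*E²)
N(j) = (-19 + j)/(-16 + j) (N(j) = (j - 19)/(j - 16) = (-19 + j)/(-16 + j))
D = -62 (D = (½)*(-124) = -62)
D*(J(-21) + N(4)) = -62*(4*(-21)² + (-19 + 4)/(-16 + 4)) = -62*(4*441 - 15/(-12)) = -62*(1764 - 1/12*(-15)) = -62*(1764 + 5/4) = -62*7061/4 = -218891/2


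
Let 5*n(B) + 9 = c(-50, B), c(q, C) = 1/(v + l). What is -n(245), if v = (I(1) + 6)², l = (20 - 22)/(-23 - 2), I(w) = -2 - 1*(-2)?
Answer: 8093/4510 ≈ 1.7945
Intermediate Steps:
I(w) = 0 (I(w) = -2 + 2 = 0)
l = 2/25 (l = -2/(-25) = -2*(-1/25) = 2/25 ≈ 0.080000)
v = 36 (v = (0 + 6)² = 6² = 36)
c(q, C) = 25/902 (c(q, C) = 1/(36 + 2/25) = 1/(902/25) = 25/902)
n(B) = -8093/4510 (n(B) = -9/5 + (⅕)*(25/902) = -9/5 + 5/902 = -8093/4510)
-n(245) = -1*(-8093/4510) = 8093/4510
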